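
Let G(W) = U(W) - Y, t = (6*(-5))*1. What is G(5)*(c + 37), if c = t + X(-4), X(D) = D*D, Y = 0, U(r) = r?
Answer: 115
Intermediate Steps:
t = -30 (t = -30*1 = -30)
G(W) = W (G(W) = W - 1*0 = W + 0 = W)
X(D) = D²
c = -14 (c = -30 + (-4)² = -30 + 16 = -14)
G(5)*(c + 37) = 5*(-14 + 37) = 5*23 = 115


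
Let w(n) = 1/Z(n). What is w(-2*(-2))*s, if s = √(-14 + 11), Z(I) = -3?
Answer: -I*√3/3 ≈ -0.57735*I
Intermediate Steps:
s = I*√3 (s = √(-3) = I*√3 ≈ 1.732*I)
w(n) = -⅓ (w(n) = 1/(-3) = -⅓)
w(-2*(-2))*s = -I*√3/3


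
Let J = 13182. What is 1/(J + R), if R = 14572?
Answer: 1/27754 ≈ 3.6031e-5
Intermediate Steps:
1/(J + R) = 1/(13182 + 14572) = 1/27754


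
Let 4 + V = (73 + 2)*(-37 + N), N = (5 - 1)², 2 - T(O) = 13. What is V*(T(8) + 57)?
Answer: -72634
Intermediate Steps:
T(O) = -11 (T(O) = 2 - 1*13 = 2 - 13 = -11)
N = 16 (N = 4² = 16)
V = -1579 (V = -4 + (73 + 2)*(-37 + 16) = -4 + 75*(-21) = -4 - 1575 = -1579)
V*(T(8) + 57) = -1579*(-11 + 57) = -1579*46 = -72634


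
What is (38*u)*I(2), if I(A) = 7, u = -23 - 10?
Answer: -8778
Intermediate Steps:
u = -33
(38*u)*I(2) = (38*(-33))*7 = -1254*7 = -8778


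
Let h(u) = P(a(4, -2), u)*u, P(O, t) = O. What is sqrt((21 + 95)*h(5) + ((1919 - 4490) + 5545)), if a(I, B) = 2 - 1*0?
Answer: sqrt(4134) ≈ 64.296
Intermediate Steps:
a(I, B) = 2 (a(I, B) = 2 + 0 = 2)
h(u) = 2*u
sqrt((21 + 95)*h(5) + ((1919 - 4490) + 5545)) = sqrt((21 + 95)*(2*5) + ((1919 - 4490) + 5545)) = sqrt(116*10 + (-2571 + 5545)) = sqrt(1160 + 2974) = sqrt(4134)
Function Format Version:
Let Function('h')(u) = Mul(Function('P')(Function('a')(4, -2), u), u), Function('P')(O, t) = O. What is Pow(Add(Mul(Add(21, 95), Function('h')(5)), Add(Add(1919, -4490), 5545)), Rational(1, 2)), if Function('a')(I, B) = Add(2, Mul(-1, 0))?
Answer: Pow(4134, Rational(1, 2)) ≈ 64.296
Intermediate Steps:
Function('a')(I, B) = 2 (Function('a')(I, B) = Add(2, 0) = 2)
Function('h')(u) = Mul(2, u)
Pow(Add(Mul(Add(21, 95), Function('h')(5)), Add(Add(1919, -4490), 5545)), Rational(1, 2)) = Pow(Add(Mul(Add(21, 95), Mul(2, 5)), Add(Add(1919, -4490), 5545)), Rational(1, 2)) = Pow(Add(Mul(116, 10), Add(-2571, 5545)), Rational(1, 2)) = Pow(Add(1160, 2974), Rational(1, 2)) = Pow(4134, Rational(1, 2))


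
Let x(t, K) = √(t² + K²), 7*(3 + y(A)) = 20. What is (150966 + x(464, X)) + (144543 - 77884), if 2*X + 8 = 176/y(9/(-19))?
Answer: 217625 + 4*√37481 ≈ 2.1840e+5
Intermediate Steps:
y(A) = -⅐ (y(A) = -3 + (⅐)*20 = -3 + 20/7 = -⅐)
X = -620 (X = -4 + (176/(-⅐))/2 = -4 + (176*(-7))/2 = -4 + (½)*(-1232) = -4 - 616 = -620)
x(t, K) = √(K² + t²)
(150966 + x(464, X)) + (144543 - 77884) = (150966 + √((-620)² + 464²)) + (144543 - 77884) = (150966 + √(384400 + 215296)) + 66659 = (150966 + √599696) + 66659 = (150966 + 4*√37481) + 66659 = 217625 + 4*√37481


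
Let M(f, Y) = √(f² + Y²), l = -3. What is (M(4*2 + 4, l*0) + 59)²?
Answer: 5041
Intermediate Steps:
M(f, Y) = √(Y² + f²)
(M(4*2 + 4, l*0) + 59)² = (√((-3*0)² + (4*2 + 4)²) + 59)² = (√(0² + (8 + 4)²) + 59)² = (√(0 + 12²) + 59)² = (√(0 + 144) + 59)² = (√144 + 59)² = (12 + 59)² = 71² = 5041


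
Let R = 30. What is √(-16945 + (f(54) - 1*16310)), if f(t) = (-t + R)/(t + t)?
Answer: I*√299297/3 ≈ 182.36*I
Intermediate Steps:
f(t) = (30 - t)/(2*t) (f(t) = (-t + 30)/(t + t) = (30 - t)/((2*t)) = (30 - t)*(1/(2*t)) = (30 - t)/(2*t))
√(-16945 + (f(54) - 1*16310)) = √(-16945 + ((½)*(30 - 1*54)/54 - 1*16310)) = √(-16945 + ((½)*(1/54)*(30 - 54) - 16310)) = √(-16945 + ((½)*(1/54)*(-24) - 16310)) = √(-16945 + (-2/9 - 16310)) = √(-16945 - 146792/9) = √(-299297/9) = I*√299297/3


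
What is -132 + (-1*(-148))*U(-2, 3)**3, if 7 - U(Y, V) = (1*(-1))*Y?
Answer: 18368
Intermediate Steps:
U(Y, V) = 7 + Y (U(Y, V) = 7 - 1*(-1)*Y = 7 - (-1)*Y = 7 + Y)
-132 + (-1*(-148))*U(-2, 3)**3 = -132 + (-1*(-148))*(7 - 2)**3 = -132 + 148*5**3 = -132 + 148*125 = -132 + 18500 = 18368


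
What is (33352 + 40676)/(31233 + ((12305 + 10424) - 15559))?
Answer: 24676/12801 ≈ 1.9277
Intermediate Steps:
(33352 + 40676)/(31233 + ((12305 + 10424) - 15559)) = 74028/(31233 + (22729 - 15559)) = 74028/(31233 + 7170) = 74028/38403 = 74028*(1/38403) = 24676/12801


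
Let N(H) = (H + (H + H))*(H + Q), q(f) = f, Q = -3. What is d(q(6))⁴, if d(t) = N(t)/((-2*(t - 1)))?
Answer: 531441/625 ≈ 850.31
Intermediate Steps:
N(H) = 3*H*(-3 + H) (N(H) = (H + (H + H))*(H - 3) = (H + 2*H)*(-3 + H) = (3*H)*(-3 + H) = 3*H*(-3 + H))
d(t) = 3*t*(-3 + t)/(2 - 2*t) (d(t) = (3*t*(-3 + t))/((-2*(t - 1))) = (3*t*(-3 + t))/((-2*(-1 + t))) = (3*t*(-3 + t))/(2 - 2*t) = 3*t*(-3 + t)/(2 - 2*t))
d(q(6))⁴ = ((3/2)*6*(3 - 1*6)/(-1 + 6))⁴ = ((3/2)*6*(3 - 6)/5)⁴ = ((3/2)*6*(⅕)*(-3))⁴ = (-27/5)⁴ = 531441/625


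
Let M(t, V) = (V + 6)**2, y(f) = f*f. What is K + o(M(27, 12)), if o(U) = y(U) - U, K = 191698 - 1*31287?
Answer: 265063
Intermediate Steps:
y(f) = f**2
K = 160411 (K = 191698 - 31287 = 160411)
M(t, V) = (6 + V)**2
o(U) = U**2 - U
K + o(M(27, 12)) = 160411 + (6 + 12)**2*(-1 + (6 + 12)**2) = 160411 + 18**2*(-1 + 18**2) = 160411 + 324*(-1 + 324) = 160411 + 324*323 = 160411 + 104652 = 265063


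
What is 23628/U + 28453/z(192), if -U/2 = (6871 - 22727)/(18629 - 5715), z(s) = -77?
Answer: 2824107731/305228 ≈ 9252.5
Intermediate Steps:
U = 15856/6457 (U = -2*(6871 - 22727)/(18629 - 5715) = -(-31712)/12914 = -2*(-7928/6457) = 15856/6457 ≈ 2.4556)
23628/U + 28453/z(192) = 23628/(15856/6457) + 28453/(-77) = 23628*(6457/15856) + 28453*(-1/77) = 38141499/3964 - 28453/77 = 2824107731/305228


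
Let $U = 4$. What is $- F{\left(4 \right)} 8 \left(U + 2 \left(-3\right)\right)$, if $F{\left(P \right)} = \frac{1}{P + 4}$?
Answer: $2$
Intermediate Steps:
$F{\left(P \right)} = \frac{1}{4 + P}$
$- F{\left(4 \right)} 8 \left(U + 2 \left(-3\right)\right) = - \frac{1}{4 + 4} \cdot 8 \left(4 + 2 \left(-3\right)\right) = - \frac{1}{8} \cdot 8 \left(4 - 6\right) = - \frac{1}{8} \cdot 8 \left(-2\right) = - 1 \left(-2\right) = \left(-1\right) \left(-2\right) = 2$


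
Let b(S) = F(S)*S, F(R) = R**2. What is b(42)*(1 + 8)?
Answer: 666792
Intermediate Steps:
b(S) = S**3 (b(S) = S**2*S = S**3)
b(42)*(1 + 8) = 42**3*(1 + 8) = 74088*9 = 666792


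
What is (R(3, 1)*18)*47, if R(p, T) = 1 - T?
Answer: 0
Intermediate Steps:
(R(3, 1)*18)*47 = ((1 - 1*1)*18)*47 = ((1 - 1)*18)*47 = (0*18)*47 = 0*47 = 0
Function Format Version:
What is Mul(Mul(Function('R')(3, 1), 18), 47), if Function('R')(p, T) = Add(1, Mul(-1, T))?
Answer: 0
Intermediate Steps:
Mul(Mul(Function('R')(3, 1), 18), 47) = Mul(Mul(Add(1, Mul(-1, 1)), 18), 47) = Mul(Mul(Add(1, -1), 18), 47) = Mul(Mul(0, 18), 47) = Mul(0, 47) = 0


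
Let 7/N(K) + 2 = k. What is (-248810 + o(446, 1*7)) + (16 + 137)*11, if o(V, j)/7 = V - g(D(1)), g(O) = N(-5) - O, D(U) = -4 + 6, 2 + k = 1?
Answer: -731924/3 ≈ -2.4397e+5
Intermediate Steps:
k = -1 (k = -2 + 1 = -1)
D(U) = 2
N(K) = -7/3 (N(K) = 7/(-2 - 1) = 7/(-3) = 7*(-1/3) = -7/3)
g(O) = -7/3 - O
o(V, j) = 91/3 + 7*V (o(V, j) = 7*(V - (-7/3 - 1*2)) = 7*(V - (-7/3 - 2)) = 7*(V - 1*(-13/3)) = 7*(V + 13/3) = 7*(13/3 + V) = 91/3 + 7*V)
(-248810 + o(446, 1*7)) + (16 + 137)*11 = (-248810 + (91/3 + 7*446)) + (16 + 137)*11 = (-248810 + (91/3 + 3122)) + 153*11 = (-248810 + 9457/3) + 1683 = -736973/3 + 1683 = -731924/3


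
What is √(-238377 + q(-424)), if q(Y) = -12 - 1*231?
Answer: 2*I*√59655 ≈ 488.49*I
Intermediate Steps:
q(Y) = -243 (q(Y) = -12 - 231 = -243)
√(-238377 + q(-424)) = √(-238377 - 243) = √(-238620) = 2*I*√59655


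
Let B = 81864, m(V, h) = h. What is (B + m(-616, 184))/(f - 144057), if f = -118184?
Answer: -82048/262241 ≈ -0.31287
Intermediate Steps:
(B + m(-616, 184))/(f - 144057) = (81864 + 184)/(-118184 - 144057) = 82048/(-262241) = 82048*(-1/262241) = -82048/262241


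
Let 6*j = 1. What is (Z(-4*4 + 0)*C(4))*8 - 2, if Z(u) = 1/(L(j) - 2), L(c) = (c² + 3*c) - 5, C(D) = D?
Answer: -1618/233 ≈ -6.9442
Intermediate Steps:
j = ⅙ (j = (⅙)*1 = ⅙ ≈ 0.16667)
L(c) = -5 + c² + 3*c
Z(u) = -36/233 (Z(u) = 1/((-5 + (⅙)² + 3*(⅙)) - 2) = 1/((-5 + 1/36 + ½) - 2) = 1/(-161/36 - 2) = 1/(-233/36) = -36/233)
(Z(-4*4 + 0)*C(4))*8 - 2 = -36/233*4*8 - 2 = -144/233*8 - 2 = -1152/233 - 2 = -1618/233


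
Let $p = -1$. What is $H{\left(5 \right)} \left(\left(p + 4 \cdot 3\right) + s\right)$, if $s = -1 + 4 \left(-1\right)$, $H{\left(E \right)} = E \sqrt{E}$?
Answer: $30 \sqrt{5} \approx 67.082$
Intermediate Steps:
$H{\left(E \right)} = E^{\frac{3}{2}}$
$s = -5$ ($s = -1 - 4 = -5$)
$H{\left(5 \right)} \left(\left(p + 4 \cdot 3\right) + s\right) = 5^{\frac{3}{2}} \left(\left(-1 + 4 \cdot 3\right) - 5\right) = 5 \sqrt{5} \left(\left(-1 + 12\right) - 5\right) = 5 \sqrt{5} \left(11 - 5\right) = 5 \sqrt{5} \cdot 6 = 30 \sqrt{5}$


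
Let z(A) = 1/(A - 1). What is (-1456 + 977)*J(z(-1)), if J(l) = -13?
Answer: 6227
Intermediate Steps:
z(A) = 1/(-1 + A)
(-1456 + 977)*J(z(-1)) = (-1456 + 977)*(-13) = -479*(-13) = 6227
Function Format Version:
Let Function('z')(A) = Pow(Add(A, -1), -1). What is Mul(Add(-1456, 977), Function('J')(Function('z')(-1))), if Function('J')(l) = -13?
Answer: 6227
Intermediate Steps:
Function('z')(A) = Pow(Add(-1, A), -1)
Mul(Add(-1456, 977), Function('J')(Function('z')(-1))) = Mul(Add(-1456, 977), -13) = Mul(-479, -13) = 6227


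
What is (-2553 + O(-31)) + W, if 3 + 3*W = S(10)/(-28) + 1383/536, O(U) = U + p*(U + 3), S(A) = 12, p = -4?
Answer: -9276005/3752 ≈ -2472.3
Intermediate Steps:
O(U) = -12 - 3*U (O(U) = U - 4*(U + 3) = U - 4*(3 + U) = U + (-12 - 4*U) = -12 - 3*U)
W = -1061/3752 (W = -1 + (12/(-28) + 1383/536)/3 = -1 + (12*(-1/28) + 1383*(1/536))/3 = -1 + (-3/7 + 1383/536)/3 = -1 + (⅓)*(8073/3752) = -1 + 2691/3752 = -1061/3752 ≈ -0.28278)
(-2553 + O(-31)) + W = (-2553 + (-12 - 3*(-31))) - 1061/3752 = (-2553 + (-12 + 93)) - 1061/3752 = (-2553 + 81) - 1061/3752 = -2472 - 1061/3752 = -9276005/3752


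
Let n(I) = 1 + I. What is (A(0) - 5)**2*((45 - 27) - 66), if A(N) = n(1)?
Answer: -432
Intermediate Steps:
A(N) = 2 (A(N) = 1 + 1 = 2)
(A(0) - 5)**2*((45 - 27) - 66) = (2 - 5)**2*((45 - 27) - 66) = (-3)**2*(18 - 66) = 9*(-48) = -432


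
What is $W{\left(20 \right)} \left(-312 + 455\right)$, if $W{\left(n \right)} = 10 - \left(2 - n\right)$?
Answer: $4004$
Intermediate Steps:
$W{\left(n \right)} = 8 + n$ ($W{\left(n \right)} = 10 + \left(-2 + n\right) = 8 + n$)
$W{\left(20 \right)} \left(-312 + 455\right) = \left(8 + 20\right) \left(-312 + 455\right) = 28 \cdot 143 = 4004$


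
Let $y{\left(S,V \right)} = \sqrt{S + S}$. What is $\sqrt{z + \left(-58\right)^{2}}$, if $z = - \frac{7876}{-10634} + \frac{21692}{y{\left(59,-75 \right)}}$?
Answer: $\frac{\sqrt{331122687293502 + 18090681697946 \sqrt{118}}}{313703} \approx 73.223$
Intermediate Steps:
$y{\left(S,V \right)} = \sqrt{2} \sqrt{S}$ ($y{\left(S,V \right)} = \sqrt{2 S} = \sqrt{2} \sqrt{S}$)
$z = \frac{3938}{5317} + \frac{10846 \sqrt{118}}{59}$ ($z = - \frac{7876}{-10634} + \frac{21692}{\sqrt{2} \sqrt{59}} = \left(-7876\right) \left(- \frac{1}{10634}\right) + \frac{21692}{\sqrt{118}} = \frac{3938}{5317} + 21692 \frac{\sqrt{118}}{118} = \frac{3938}{5317} + \frac{10846 \sqrt{118}}{59} \approx 1997.7$)
$\sqrt{z + \left(-58\right)^{2}} = \sqrt{\left(\frac{3938}{5317} + \frac{10846 \sqrt{118}}{59}\right) + \left(-58\right)^{2}} = \sqrt{\left(\frac{3938}{5317} + \frac{10846 \sqrt{118}}{59}\right) + 3364} = \sqrt{\frac{17890326}{5317} + \frac{10846 \sqrt{118}}{59}}$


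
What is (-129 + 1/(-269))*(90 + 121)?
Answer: -7322122/269 ≈ -27220.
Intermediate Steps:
(-129 + 1/(-269))*(90 + 121) = (-129 - 1/269)*211 = -34702/269*211 = -7322122/269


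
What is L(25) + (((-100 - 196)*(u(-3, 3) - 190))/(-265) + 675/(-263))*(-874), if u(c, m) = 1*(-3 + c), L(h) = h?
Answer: 13493752917/69695 ≈ 1.9361e+5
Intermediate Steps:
u(c, m) = -3 + c
L(25) + (((-100 - 196)*(u(-3, 3) - 190))/(-265) + 675/(-263))*(-874) = 25 + (((-100 - 196)*((-3 - 3) - 190))/(-265) + 675/(-263))*(-874) = 25 + (-296*(-6 - 190)*(-1/265) + 675*(-1/263))*(-874) = 25 + (-296*(-196)*(-1/265) - 675/263)*(-874) = 25 + (58016*(-1/265) - 675/263)*(-874) = 25 + (-58016/265 - 675/263)*(-874) = 25 - 15437083/69695*(-874) = 25 + 13492010542/69695 = 13493752917/69695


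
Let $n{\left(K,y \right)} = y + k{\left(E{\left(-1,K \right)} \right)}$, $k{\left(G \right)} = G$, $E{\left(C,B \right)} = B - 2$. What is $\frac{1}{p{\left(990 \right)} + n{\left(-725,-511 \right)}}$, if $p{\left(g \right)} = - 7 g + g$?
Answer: $- \frac{1}{7178} \approx -0.00013931$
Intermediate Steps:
$E{\left(C,B \right)} = -2 + B$ ($E{\left(C,B \right)} = B - 2 = -2 + B$)
$p{\left(g \right)} = - 6 g$
$n{\left(K,y \right)} = -2 + K + y$ ($n{\left(K,y \right)} = y + \left(-2 + K\right) = -2 + K + y$)
$\frac{1}{p{\left(990 \right)} + n{\left(-725,-511 \right)}} = \frac{1}{\left(-6\right) 990 - 1238} = \frac{1}{-5940 - 1238} = \frac{1}{-7178} = - \frac{1}{7178}$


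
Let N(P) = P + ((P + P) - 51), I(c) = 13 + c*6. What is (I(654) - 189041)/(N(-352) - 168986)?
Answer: 185104/170093 ≈ 1.0883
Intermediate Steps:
I(c) = 13 + 6*c
N(P) = -51 + 3*P (N(P) = P + (2*P - 51) = P + (-51 + 2*P) = -51 + 3*P)
(I(654) - 189041)/(N(-352) - 168986) = ((13 + 6*654) - 189041)/((-51 + 3*(-352)) - 168986) = ((13 + 3924) - 189041)/((-51 - 1056) - 168986) = (3937 - 189041)/(-1107 - 168986) = -185104/(-170093) = -185104*(-1/170093) = 185104/170093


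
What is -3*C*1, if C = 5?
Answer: -15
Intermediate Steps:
-3*C*1 = -3*5*1 = -15*1 = -15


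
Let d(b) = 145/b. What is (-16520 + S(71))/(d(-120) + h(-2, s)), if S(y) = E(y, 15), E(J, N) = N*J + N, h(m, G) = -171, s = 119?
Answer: 370560/4133 ≈ 89.659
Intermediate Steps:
E(J, N) = N + J*N (E(J, N) = J*N + N = N + J*N)
S(y) = 15 + 15*y (S(y) = 15*(1 + y) = 15 + 15*y)
(-16520 + S(71))/(d(-120) + h(-2, s)) = (-16520 + (15 + 15*71))/(145/(-120) - 171) = (-16520 + (15 + 1065))/(145*(-1/120) - 171) = (-16520 + 1080)/(-29/24 - 171) = -15440/(-4133/24) = -15440*(-24/4133) = 370560/4133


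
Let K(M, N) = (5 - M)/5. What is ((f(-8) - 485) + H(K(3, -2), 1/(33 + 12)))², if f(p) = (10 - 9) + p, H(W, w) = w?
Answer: 490135321/2025 ≈ 2.4204e+5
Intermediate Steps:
K(M, N) = 1 - M/5 (K(M, N) = (5 - M)*(⅕) = 1 - M/5)
f(p) = 1 + p
((f(-8) - 485) + H(K(3, -2), 1/(33 + 12)))² = (((1 - 8) - 485) + 1/(33 + 12))² = ((-7 - 485) + 1/45)² = (-492 + 1/45)² = (-22139/45)² = 490135321/2025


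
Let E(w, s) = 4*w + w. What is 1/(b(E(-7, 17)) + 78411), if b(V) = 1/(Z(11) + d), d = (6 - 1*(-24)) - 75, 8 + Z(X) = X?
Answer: 42/3293261 ≈ 1.2753e-5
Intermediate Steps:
Z(X) = -8 + X
E(w, s) = 5*w
d = -45 (d = (6 + 24) - 75 = 30 - 75 = -45)
b(V) = -1/42 (b(V) = 1/((-8 + 11) - 45) = 1/(3 - 45) = 1/(-42) = -1/42)
1/(b(E(-7, 17)) + 78411) = 1/(-1/42 + 78411) = 1/(3293261/42) = 42/3293261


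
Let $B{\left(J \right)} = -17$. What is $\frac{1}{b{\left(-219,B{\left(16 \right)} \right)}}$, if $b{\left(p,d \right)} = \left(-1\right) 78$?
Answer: $- \frac{1}{78} \approx -0.012821$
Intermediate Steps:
$b{\left(p,d \right)} = -78$
$\frac{1}{b{\left(-219,B{\left(16 \right)} \right)}} = \frac{1}{-78} = - \frac{1}{78}$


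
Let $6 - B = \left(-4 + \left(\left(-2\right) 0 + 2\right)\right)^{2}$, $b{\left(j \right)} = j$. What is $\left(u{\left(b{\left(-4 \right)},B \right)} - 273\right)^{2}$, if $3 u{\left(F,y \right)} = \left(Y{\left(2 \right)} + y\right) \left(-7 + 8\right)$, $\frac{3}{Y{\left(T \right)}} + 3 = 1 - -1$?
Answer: $\frac{672400}{9} \approx 74711.0$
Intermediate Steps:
$Y{\left(T \right)} = -3$ ($Y{\left(T \right)} = \frac{3}{-3 + \left(1 - -1\right)} = \frac{3}{-3 + \left(1 + 1\right)} = \frac{3}{-3 + 2} = \frac{3}{-1} = 3 \left(-1\right) = -3$)
$B = 2$ ($B = 6 - \left(-4 + \left(\left(-2\right) 0 + 2\right)\right)^{2} = 6 - \left(-4 + \left(0 + 2\right)\right)^{2} = 6 - \left(-4 + 2\right)^{2} = 6 - \left(-2\right)^{2} = 6 - 4 = 2$)
$u{\left(F,y \right)} = -1 + \frac{y}{3}$ ($u{\left(F,y \right)} = \frac{\left(-3 + y\right) \left(-7 + 8\right)}{3} = \frac{\left(-3 + y\right) 1}{3} = \frac{-3 + y}{3} = -1 + \frac{y}{3}$)
$\left(u{\left(b{\left(-4 \right)},B \right)} - 273\right)^{2} = \left(\left(-1 + \frac{1}{3} \cdot 2\right) - 273\right)^{2} = \left(\left(-1 + \frac{2}{3}\right) - 273\right)^{2} = \left(- \frac{1}{3} - 273\right)^{2} = \left(- \frac{820}{3}\right)^{2} = \frac{672400}{9}$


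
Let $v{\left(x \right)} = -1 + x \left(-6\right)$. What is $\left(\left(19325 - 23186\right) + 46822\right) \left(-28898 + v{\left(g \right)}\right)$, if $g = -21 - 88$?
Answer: $-1213433445$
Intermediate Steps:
$g = -109$
$v{\left(x \right)} = -1 - 6 x$
$\left(\left(19325 - 23186\right) + 46822\right) \left(-28898 + v{\left(g \right)}\right) = \left(\left(19325 - 23186\right) + 46822\right) \left(-28898 - -653\right) = \left(-3861 + 46822\right) \left(-28898 + \left(-1 + 654\right)\right) = 42961 \left(-28898 + 653\right) = 42961 \left(-28245\right) = -1213433445$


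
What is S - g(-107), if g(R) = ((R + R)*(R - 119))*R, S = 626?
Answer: 5175574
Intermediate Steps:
g(R) = 2*R²*(-119 + R) (g(R) = ((2*R)*(-119 + R))*R = (2*R*(-119 + R))*R = 2*R²*(-119 + R))
S - g(-107) = 626 - 2*(-107)²*(-119 - 107) = 626 - 2*11449*(-226) = 626 - 1*(-5174948) = 626 + 5174948 = 5175574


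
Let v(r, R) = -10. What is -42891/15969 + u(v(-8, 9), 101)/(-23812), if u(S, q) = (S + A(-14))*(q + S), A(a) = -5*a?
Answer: -92375936/31687819 ≈ -2.9152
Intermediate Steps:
u(S, q) = (70 + S)*(S + q) (u(S, q) = (S - 5*(-14))*(q + S) = (S + 70)*(S + q) = (70 + S)*(S + q))
-42891/15969 + u(v(-8, 9), 101)/(-23812) = -42891/15969 + ((-10)² + 70*(-10) + 70*101 - 10*101)/(-23812) = -42891*1/15969 + (100 - 700 + 7070 - 1010)*(-1/23812) = -14297/5323 + 5460*(-1/23812) = -14297/5323 - 1365/5953 = -92375936/31687819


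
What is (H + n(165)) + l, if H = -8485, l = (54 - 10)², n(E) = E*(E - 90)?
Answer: 5826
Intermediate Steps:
n(E) = E*(-90 + E)
l = 1936 (l = 44² = 1936)
(H + n(165)) + l = (-8485 + 165*(-90 + 165)) + 1936 = (-8485 + 165*75) + 1936 = (-8485 + 12375) + 1936 = 3890 + 1936 = 5826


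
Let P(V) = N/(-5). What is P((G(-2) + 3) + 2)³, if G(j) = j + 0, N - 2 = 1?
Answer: -27/125 ≈ -0.21600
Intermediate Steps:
N = 3 (N = 2 + 1 = 3)
G(j) = j
P(V) = -⅗ (P(V) = 3/(-5) = 3*(-⅕) = -⅗)
P((G(-2) + 3) + 2)³ = (-⅗)³ = -27/125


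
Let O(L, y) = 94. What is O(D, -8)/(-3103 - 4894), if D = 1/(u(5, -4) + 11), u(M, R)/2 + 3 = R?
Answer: -94/7997 ≈ -0.011754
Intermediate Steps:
u(M, R) = -6 + 2*R
D = -⅓ (D = 1/((-6 + 2*(-4)) + 11) = 1/((-6 - 8) + 11) = 1/(-14 + 11) = 1/(-3) = -⅓ ≈ -0.33333)
O(D, -8)/(-3103 - 4894) = 94/(-3103 - 4894) = 94/(-7997) = 94*(-1/7997) = -94/7997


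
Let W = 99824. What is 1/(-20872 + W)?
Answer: 1/78952 ≈ 1.2666e-5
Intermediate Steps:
1/(-20872 + W) = 1/(-20872 + 99824) = 1/78952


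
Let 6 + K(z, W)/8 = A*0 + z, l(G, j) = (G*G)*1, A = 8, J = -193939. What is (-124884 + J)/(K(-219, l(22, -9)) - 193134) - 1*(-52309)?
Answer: 10197121429/194934 ≈ 52311.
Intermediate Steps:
l(G, j) = G**2 (l(G, j) = G**2*1 = G**2)
K(z, W) = -48 + 8*z (K(z, W) = -48 + 8*(8*0 + z) = -48 + 8*(0 + z) = -48 + 8*z)
(-124884 + J)/(K(-219, l(22, -9)) - 193134) - 1*(-52309) = (-124884 - 193939)/((-48 + 8*(-219)) - 193134) - 1*(-52309) = -318823/((-48 - 1752) - 193134) + 52309 = -318823/(-1800 - 193134) + 52309 = -318823/(-194934) + 52309 = -318823*(-1/194934) + 52309 = 318823/194934 + 52309 = 10197121429/194934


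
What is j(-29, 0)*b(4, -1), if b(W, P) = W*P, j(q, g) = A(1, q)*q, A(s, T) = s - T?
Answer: 3480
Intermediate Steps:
j(q, g) = q*(1 - q) (j(q, g) = (1 - q)*q = q*(1 - q))
b(W, P) = P*W
j(-29, 0)*b(4, -1) = (-29*(1 - 1*(-29)))*(-1*4) = -29*(1 + 29)*(-4) = -29*30*(-4) = -870*(-4) = 3480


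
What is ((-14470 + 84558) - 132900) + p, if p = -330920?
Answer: -393732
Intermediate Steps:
((-14470 + 84558) - 132900) + p = ((-14470 + 84558) - 132900) - 330920 = (70088 - 132900) - 330920 = -62812 - 330920 = -393732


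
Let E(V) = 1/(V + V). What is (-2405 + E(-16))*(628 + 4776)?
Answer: -103974311/8 ≈ -1.2997e+7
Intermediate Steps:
E(V) = 1/(2*V)
(-2405 + E(-16))*(628 + 4776) = (-2405 + (1/2)/(-16))*(628 + 4776) = (-2405 + (1/2)*(-1/16))*5404 = (-2405 - 1/32)*5404 = -76961/32*5404 = -103974311/8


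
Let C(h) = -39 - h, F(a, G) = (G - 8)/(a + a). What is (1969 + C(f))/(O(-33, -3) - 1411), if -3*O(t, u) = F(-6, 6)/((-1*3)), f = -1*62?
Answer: -107568/76193 ≈ -1.4118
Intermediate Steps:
F(a, G) = (-8 + G)/(2*a) (F(a, G) = (-8 + G)/((2*a)) = (-8 + G)*(1/(2*a)) = (-8 + G)/(2*a))
f = -62
O(t, u) = 1/54 (O(t, u) = -(½)*(-8 + 6)/(-6)/(3*((-1*3))) = -(½)*(-⅙)*(-2)/(3*(-3)) = -(-1)/(18*3) = -⅓*(-1/18) = 1/54)
(1969 + C(f))/(O(-33, -3) - 1411) = (1969 + (-39 - 1*(-62)))/(1/54 - 1411) = (1969 + (-39 + 62))/(-76193/54) = (1969 + 23)*(-54/76193) = 1992*(-54/76193) = -107568/76193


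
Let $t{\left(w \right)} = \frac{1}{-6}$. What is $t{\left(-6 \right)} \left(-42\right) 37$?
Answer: $259$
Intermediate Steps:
$t{\left(w \right)} = - \frac{1}{6}$
$t{\left(-6 \right)} \left(-42\right) 37 = \left(- \frac{1}{6}\right) \left(-42\right) 37 = 7 \cdot 37 = 259$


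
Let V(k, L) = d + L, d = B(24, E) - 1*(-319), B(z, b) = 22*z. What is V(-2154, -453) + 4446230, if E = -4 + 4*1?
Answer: 4446624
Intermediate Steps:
E = 0 (E = -4 + 4 = 0)
d = 847 (d = 22*24 - 1*(-319) = 528 + 319 = 847)
V(k, L) = 847 + L
V(-2154, -453) + 4446230 = (847 - 453) + 4446230 = 394 + 4446230 = 4446624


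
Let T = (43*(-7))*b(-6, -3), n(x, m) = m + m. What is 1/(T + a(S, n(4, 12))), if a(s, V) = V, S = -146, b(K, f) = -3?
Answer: 1/927 ≈ 0.0010787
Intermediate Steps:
n(x, m) = 2*m
T = 903 (T = (43*(-7))*(-3) = -301*(-3) = 903)
1/(T + a(S, n(4, 12))) = 1/(903 + 2*12) = 1/(903 + 24) = 1/927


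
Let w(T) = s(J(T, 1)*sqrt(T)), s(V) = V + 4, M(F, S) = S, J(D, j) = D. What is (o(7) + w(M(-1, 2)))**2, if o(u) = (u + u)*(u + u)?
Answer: 40008 + 800*sqrt(2) ≈ 41139.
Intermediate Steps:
o(u) = 4*u**2 (o(u) = (2*u)*(2*u) = 4*u**2)
s(V) = 4 + V
w(T) = 4 + T**(3/2) (w(T) = 4 + T*sqrt(T) = 4 + T**(3/2))
(o(7) + w(M(-1, 2)))**2 = (4*7**2 + (4 + 2**(3/2)))**2 = (4*49 + (4 + 2*sqrt(2)))**2 = (196 + (4 + 2*sqrt(2)))**2 = (200 + 2*sqrt(2))**2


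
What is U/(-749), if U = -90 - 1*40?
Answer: 130/749 ≈ 0.17356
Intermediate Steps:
U = -130 (U = -90 - 40 = -130)
U/(-749) = -130/(-749) = -130*(-1/749) = 130/749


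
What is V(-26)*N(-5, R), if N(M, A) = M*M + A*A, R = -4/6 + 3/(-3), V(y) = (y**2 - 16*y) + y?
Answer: 266500/9 ≈ 29611.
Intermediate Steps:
V(y) = y**2 - 15*y
R = -5/3 (R = -4*1/6 + 3*(-1/3) = -2/3 - 1 = -5/3 ≈ -1.6667)
N(M, A) = A**2 + M**2 (N(M, A) = M**2 + A**2 = A**2 + M**2)
V(-26)*N(-5, R) = (-26*(-15 - 26))*((-5/3)**2 + (-5)**2) = (-26*(-41))*(25/9 + 25) = 1066*(250/9) = 266500/9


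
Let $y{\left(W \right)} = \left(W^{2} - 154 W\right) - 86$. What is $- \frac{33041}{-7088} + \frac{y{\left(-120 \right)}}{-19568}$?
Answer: $\frac{25881401}{8668624} \approx 2.9856$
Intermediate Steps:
$y{\left(W \right)} = -86 + W^{2} - 154 W$
$- \frac{33041}{-7088} + \frac{y{\left(-120 \right)}}{-19568} = - \frac{33041}{-7088} + \frac{-86 + \left(-120\right)^{2} - -18480}{-19568} = \left(-33041\right) \left(- \frac{1}{7088}\right) + \left(-86 + 14400 + 18480\right) \left(- \frac{1}{19568}\right) = \frac{33041}{7088} + 32794 \left(- \frac{1}{19568}\right) = \frac{33041}{7088} - \frac{16397}{9784} = \frac{25881401}{8668624}$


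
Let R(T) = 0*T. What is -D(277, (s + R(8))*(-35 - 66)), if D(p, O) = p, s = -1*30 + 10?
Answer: -277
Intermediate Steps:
R(T) = 0
s = -20 (s = -30 + 10 = -20)
-D(277, (s + R(8))*(-35 - 66)) = -1*277 = -277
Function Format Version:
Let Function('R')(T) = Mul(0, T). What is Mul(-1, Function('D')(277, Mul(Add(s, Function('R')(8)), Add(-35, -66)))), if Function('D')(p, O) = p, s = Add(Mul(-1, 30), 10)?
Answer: -277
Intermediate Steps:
Function('R')(T) = 0
s = -20 (s = Add(-30, 10) = -20)
Mul(-1, Function('D')(277, Mul(Add(s, Function('R')(8)), Add(-35, -66)))) = Mul(-1, 277) = -277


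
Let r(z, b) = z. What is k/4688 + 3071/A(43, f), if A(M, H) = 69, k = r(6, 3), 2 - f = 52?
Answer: 7198631/161736 ≈ 44.509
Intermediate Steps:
f = -50 (f = 2 - 1*52 = 2 - 52 = -50)
k = 6
k/4688 + 3071/A(43, f) = 6/4688 + 3071/69 = 6*(1/4688) + 3071*(1/69) = 3/2344 + 3071/69 = 7198631/161736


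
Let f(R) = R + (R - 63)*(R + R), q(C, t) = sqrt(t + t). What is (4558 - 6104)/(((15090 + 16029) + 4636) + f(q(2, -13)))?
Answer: -1546*I/(125*sqrt(26) + 35703*I) ≈ -0.043288 - 0.00077278*I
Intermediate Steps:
q(C, t) = sqrt(2)*sqrt(t) (q(C, t) = sqrt(2*t) = sqrt(2)*sqrt(t))
f(R) = R + 2*R*(-63 + R) (f(R) = R + (-63 + R)*(2*R) = R + 2*R*(-63 + R))
(4558 - 6104)/(((15090 + 16029) + 4636) + f(q(2, -13))) = (4558 - 6104)/(((15090 + 16029) + 4636) + (sqrt(2)*sqrt(-13))*(-125 + 2*(sqrt(2)*sqrt(-13)))) = -1546/((31119 + 4636) + (sqrt(2)*(I*sqrt(13)))*(-125 + 2*(sqrt(2)*(I*sqrt(13))))) = -1546/(35755 + (I*sqrt(26))*(-125 + 2*(I*sqrt(26)))) = -1546/(35755 + (I*sqrt(26))*(-125 + 2*I*sqrt(26))) = -1546/(35755 + I*sqrt(26)*(-125 + 2*I*sqrt(26)))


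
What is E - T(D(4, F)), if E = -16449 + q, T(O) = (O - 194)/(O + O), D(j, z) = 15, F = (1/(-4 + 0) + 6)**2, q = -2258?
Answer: -561031/30 ≈ -18701.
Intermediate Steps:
F = 529/16 (F = (1/(-4) + 6)**2 = (-1/4 + 6)**2 = (23/4)**2 = 529/16 ≈ 33.063)
T(O) = (-194 + O)/(2*O) (T(O) = (-194 + O)/((2*O)) = (-194 + O)*(1/(2*O)) = (-194 + O)/(2*O))
E = -18707 (E = -16449 - 2258 = -18707)
E - T(D(4, F)) = -18707 - (-194 + 15)/(2*15) = -18707 - (-179)/(2*15) = -18707 - 1*(-179/30) = -18707 + 179/30 = -561031/30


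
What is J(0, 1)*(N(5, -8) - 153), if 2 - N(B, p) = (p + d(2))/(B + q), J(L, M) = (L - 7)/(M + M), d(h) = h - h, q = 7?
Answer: 3157/6 ≈ 526.17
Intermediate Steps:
d(h) = 0
J(L, M) = (-7 + L)/(2*M) (J(L, M) = (-7 + L)/((2*M)) = (-7 + L)*(1/(2*M)) = (-7 + L)/(2*M))
N(B, p) = 2 - p/(7 + B) (N(B, p) = 2 - (p + 0)/(B + 7) = 2 - p/(7 + B))
J(0, 1)*(N(5, -8) - 153) = ((1/2)*(-7 + 0)/1)*((14 - 1*(-8) + 2*5)/(7 + 5) - 153) = ((1/2)*1*(-7))*((14 + 8 + 10)/12 - 153) = -7*((1/12)*32 - 153)/2 = -7*(8/3 - 153)/2 = -7/2*(-451/3) = 3157/6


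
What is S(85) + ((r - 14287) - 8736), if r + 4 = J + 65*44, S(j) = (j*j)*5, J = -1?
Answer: 15957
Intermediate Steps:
S(j) = 5*j² (S(j) = j²*5 = 5*j²)
r = 2855 (r = -4 + (-1 + 65*44) = -4 + (-1 + 2860) = -4 + 2859 = 2855)
S(85) + ((r - 14287) - 8736) = 5*85² + ((2855 - 14287) - 8736) = 5*7225 + (-11432 - 8736) = 36125 - 20168 = 15957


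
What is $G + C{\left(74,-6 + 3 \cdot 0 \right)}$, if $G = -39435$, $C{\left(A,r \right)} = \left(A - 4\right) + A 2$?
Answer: $-39217$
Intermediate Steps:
$C{\left(A,r \right)} = -4 + 3 A$ ($C{\left(A,r \right)} = \left(-4 + A\right) + 2 A = -4 + 3 A$)
$G + C{\left(74,-6 + 3 \cdot 0 \right)} = -39435 + \left(-4 + 3 \cdot 74\right) = -39435 + \left(-4 + 222\right) = -39435 + 218 = -39217$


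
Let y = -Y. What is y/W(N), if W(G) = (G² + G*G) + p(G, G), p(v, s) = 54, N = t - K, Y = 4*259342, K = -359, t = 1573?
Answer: -518684/3732651 ≈ -0.13896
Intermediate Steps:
Y = 1037368
y = -1037368 (y = -1*1037368 = -1037368)
N = 1932 (N = 1573 - 1*(-359) = 1573 + 359 = 1932)
W(G) = 54 + 2*G² (W(G) = (G² + G*G) + 54 = (G² + G²) + 54 = 2*G² + 54 = 54 + 2*G²)
y/W(N) = -1037368/(54 + 2*1932²) = -1037368/(54 + 2*3732624) = -1037368/(54 + 7465248) = -1037368/7465302 = -1037368*1/7465302 = -518684/3732651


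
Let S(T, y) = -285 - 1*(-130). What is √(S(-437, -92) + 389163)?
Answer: 4*√24313 ≈ 623.71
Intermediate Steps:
S(T, y) = -155 (S(T, y) = -285 + 130 = -155)
√(S(-437, -92) + 389163) = √(-155 + 389163) = √389008 = 4*√24313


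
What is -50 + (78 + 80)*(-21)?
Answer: -3368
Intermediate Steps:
-50 + (78 + 80)*(-21) = -50 + 158*(-21) = -50 - 3318 = -3368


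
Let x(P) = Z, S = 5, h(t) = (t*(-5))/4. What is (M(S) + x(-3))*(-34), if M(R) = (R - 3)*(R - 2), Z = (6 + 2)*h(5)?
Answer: 1496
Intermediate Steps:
h(t) = -5*t/4 (h(t) = -5*t*(1/4) = -5*t/4)
Z = -50 (Z = (6 + 2)*(-5/4*5) = 8*(-25/4) = -50)
M(R) = (-3 + R)*(-2 + R)
x(P) = -50
(M(S) + x(-3))*(-34) = ((6 + 5**2 - 5*5) - 50)*(-34) = ((6 + 25 - 25) - 50)*(-34) = (6 - 50)*(-34) = -44*(-34) = 1496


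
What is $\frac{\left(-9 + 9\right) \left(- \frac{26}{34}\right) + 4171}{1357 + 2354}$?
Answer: $\frac{4171}{3711} \approx 1.124$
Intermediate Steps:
$\frac{\left(-9 + 9\right) \left(- \frac{26}{34}\right) + 4171}{1357 + 2354} = \frac{0 \left(\left(-26\right) \frac{1}{34}\right) + 4171}{3711} = \left(0 \left(- \frac{13}{17}\right) + 4171\right) \frac{1}{3711} = \left(0 + 4171\right) \frac{1}{3711} = 4171 \cdot \frac{1}{3711} = \frac{4171}{3711}$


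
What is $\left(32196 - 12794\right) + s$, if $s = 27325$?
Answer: $46727$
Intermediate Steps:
$\left(32196 - 12794\right) + s = \left(32196 - 12794\right) + 27325 = 19402 + 27325 = 46727$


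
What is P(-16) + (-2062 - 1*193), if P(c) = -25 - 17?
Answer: -2297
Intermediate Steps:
P(c) = -42
P(-16) + (-2062 - 1*193) = -42 + (-2062 - 1*193) = -42 + (-2062 - 193) = -42 - 2255 = -2297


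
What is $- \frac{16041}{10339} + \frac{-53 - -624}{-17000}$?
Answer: $- \frac{278600569}{175763000} \approx -1.5851$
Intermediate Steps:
$- \frac{16041}{10339} + \frac{-53 - -624}{-17000} = \left(-16041\right) \frac{1}{10339} + \left(-53 + 624\right) \left(- \frac{1}{17000}\right) = - \frac{16041}{10339} + 571 \left(- \frac{1}{17000}\right) = - \frac{16041}{10339} - \frac{571}{17000} = - \frac{278600569}{175763000}$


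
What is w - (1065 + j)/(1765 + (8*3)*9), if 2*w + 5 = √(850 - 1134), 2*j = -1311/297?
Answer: -595514/196119 + I*√71 ≈ -3.0365 + 8.4261*I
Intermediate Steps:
j = -437/198 (j = (-1311/297)/2 = (-1311*1/297)/2 = (½)*(-437/99) = -437/198 ≈ -2.2071)
w = -5/2 + I*√71 (w = -5/2 + √(850 - 1134)/2 = -5/2 + √(-284)/2 = -5/2 + (2*I*√71)/2 = -5/2 + I*√71 ≈ -2.5 + 8.4261*I)
w - (1065 + j)/(1765 + (8*3)*9) = (-5/2 + I*√71) - (1065 - 437/198)/(1765 + (8*3)*9) = (-5/2 + I*√71) - 210433/(198*(1765 + 24*9)) = (-5/2 + I*√71) - 210433/(198*(1765 + 216)) = (-5/2 + I*√71) - 210433/(198*1981) = (-5/2 + I*√71) - 1*210433/392238 = (-5/2 + I*√71) - 210433/392238 = -595514/196119 + I*√71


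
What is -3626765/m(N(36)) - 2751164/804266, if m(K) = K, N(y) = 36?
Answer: -1458491410697/14476788 ≈ -1.0075e+5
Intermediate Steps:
-3626765/m(N(36)) - 2751164/804266 = -3626765/36 - 2751164/804266 = -3626765*1/36 - 2751164*1/804266 = -3626765/36 - 1375582/402133 = -1458491410697/14476788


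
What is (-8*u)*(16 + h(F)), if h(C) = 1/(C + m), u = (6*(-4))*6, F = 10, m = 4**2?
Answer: 240192/13 ≈ 18476.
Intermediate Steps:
m = 16
u = -144 (u = -24*6 = -144)
h(C) = 1/(16 + C) (h(C) = 1/(C + 16) = 1/(16 + C))
(-8*u)*(16 + h(F)) = (-8*(-144))*(16 + 1/(16 + 10)) = 1152*(16 + 1/26) = 1152*(417/26) = 240192/13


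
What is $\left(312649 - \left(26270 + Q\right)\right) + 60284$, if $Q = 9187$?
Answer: $337476$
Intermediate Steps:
$\left(312649 - \left(26270 + Q\right)\right) + 60284 = \left(312649 - 35457\right) + 60284 = 277192 + 60284 = 337476$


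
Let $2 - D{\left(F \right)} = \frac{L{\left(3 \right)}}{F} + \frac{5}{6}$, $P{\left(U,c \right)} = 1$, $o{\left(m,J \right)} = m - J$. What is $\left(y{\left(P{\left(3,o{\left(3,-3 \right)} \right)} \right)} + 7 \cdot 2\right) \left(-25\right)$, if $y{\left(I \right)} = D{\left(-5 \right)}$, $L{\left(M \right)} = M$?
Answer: $- \frac{2365}{6} \approx -394.17$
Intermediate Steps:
$D{\left(F \right)} = \frac{7}{6} - \frac{3}{F}$ ($D{\left(F \right)} = 2 - \left(\frac{3}{F} + \frac{5}{6}\right) = 2 - \left(\frac{5}{6} + \frac{3}{F}\right) = \frac{7}{6} - \frac{3}{F}$)
$y{\left(I \right)} = \frac{53}{30}$ ($y{\left(I \right)} = \frac{7}{6} - \frac{3}{-5} = \frac{7}{6} - - \frac{3}{5} = \frac{7}{6} + \frac{3}{5} = \frac{53}{30}$)
$\left(y{\left(P{\left(3,o{\left(3,-3 \right)} \right)} \right)} + 7 \cdot 2\right) \left(-25\right) = \left(\frac{53}{30} + 7 \cdot 2\right) \left(-25\right) = \left(\frac{53}{30} + 14\right) \left(-25\right) = \frac{473}{30} \left(-25\right) = - \frac{2365}{6}$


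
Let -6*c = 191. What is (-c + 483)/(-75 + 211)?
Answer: 3089/816 ≈ 3.7855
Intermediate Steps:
c = -191/6 (c = -⅙*191 = -191/6 ≈ -31.833)
(-c + 483)/(-75 + 211) = (-1*(-191/6) + 483)/(-75 + 211) = (191/6 + 483)/136 = (3089/6)*(1/136) = 3089/816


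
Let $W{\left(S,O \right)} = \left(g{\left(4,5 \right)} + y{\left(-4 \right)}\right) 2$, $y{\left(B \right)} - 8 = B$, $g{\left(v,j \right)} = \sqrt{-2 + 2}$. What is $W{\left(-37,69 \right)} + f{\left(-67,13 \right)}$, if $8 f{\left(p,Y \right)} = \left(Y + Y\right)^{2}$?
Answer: $\frac{185}{2} \approx 92.5$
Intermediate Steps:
$f{\left(p,Y \right)} = \frac{Y^{2}}{2}$ ($f{\left(p,Y \right)} = \frac{\left(Y + Y\right)^{2}}{8} = \frac{\left(2 Y\right)^{2}}{8} = \frac{4 Y^{2}}{8} = \frac{Y^{2}}{2}$)
$g{\left(v,j \right)} = 0$ ($g{\left(v,j \right)} = \sqrt{0} = 0$)
$y{\left(B \right)} = 8 + B$
$W{\left(S,O \right)} = 8$ ($W{\left(S,O \right)} = \left(0 + \left(8 - 4\right)\right) 2 = \left(0 + 4\right) 2 = 4 \cdot 2 = 8$)
$W{\left(-37,69 \right)} + f{\left(-67,13 \right)} = 8 + \frac{13^{2}}{2} = 8 + \frac{1}{2} \cdot 169 = 8 + \frac{169}{2} = \frac{185}{2}$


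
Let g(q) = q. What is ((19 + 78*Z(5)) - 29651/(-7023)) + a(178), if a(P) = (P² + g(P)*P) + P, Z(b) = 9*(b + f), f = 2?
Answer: 480957668/7023 ≈ 68483.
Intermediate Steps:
Z(b) = 18 + 9*b (Z(b) = 9*(b + 2) = 9*(2 + b) = 18 + 9*b)
a(P) = P + 2*P² (a(P) = (P² + P*P) + P = (P² + P²) + P = 2*P² + P = P + 2*P²)
((19 + 78*Z(5)) - 29651/(-7023)) + a(178) = ((19 + 78*(18 + 9*5)) - 29651/(-7023)) + 178*(1 + 2*178) = ((19 + 78*(18 + 45)) - 29651*(-1/7023)) + 178*(1 + 356) = ((19 + 78*63) + 29651/7023) + 178*357 = ((19 + 4914) + 29651/7023) + 63546 = (4933 + 29651/7023) + 63546 = 34674110/7023 + 63546 = 480957668/7023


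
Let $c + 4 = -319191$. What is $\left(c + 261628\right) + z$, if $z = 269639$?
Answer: $212072$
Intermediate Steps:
$c = -319195$ ($c = -4 - 319191 = -319195$)
$\left(c + 261628\right) + z = \left(-319195 + 261628\right) + 269639 = -57567 + 269639 = 212072$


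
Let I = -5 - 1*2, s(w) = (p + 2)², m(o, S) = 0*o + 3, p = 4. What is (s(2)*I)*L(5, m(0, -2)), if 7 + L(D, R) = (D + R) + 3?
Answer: -1008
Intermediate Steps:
m(o, S) = 3 (m(o, S) = 0 + 3 = 3)
L(D, R) = -4 + D + R (L(D, R) = -7 + ((D + R) + 3) = -7 + (3 + D + R) = -4 + D + R)
s(w) = 36 (s(w) = (4 + 2)² = 6² = 36)
I = -7 (I = -5 - 2 = -7)
(s(2)*I)*L(5, m(0, -2)) = (36*(-7))*(-4 + 5 + 3) = -252*4 = -1008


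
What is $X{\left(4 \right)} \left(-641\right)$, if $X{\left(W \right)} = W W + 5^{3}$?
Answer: $-90381$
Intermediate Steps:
$X{\left(W \right)} = 125 + W^{2}$ ($X{\left(W \right)} = W^{2} + 125 = 125 + W^{2}$)
$X{\left(4 \right)} \left(-641\right) = \left(125 + 4^{2}\right) \left(-641\right) = \left(125 + 16\right) \left(-641\right) = 141 \left(-641\right) = -90381$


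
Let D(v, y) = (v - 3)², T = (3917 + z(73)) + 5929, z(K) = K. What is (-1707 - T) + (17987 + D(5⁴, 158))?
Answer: 393245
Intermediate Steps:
T = 9919 (T = (3917 + 73) + 5929 = 3990 + 5929 = 9919)
D(v, y) = (-3 + v)²
(-1707 - T) + (17987 + D(5⁴, 158)) = (-1707 - 1*9919) + (17987 + (-3 + 5⁴)²) = (-1707 - 9919) + (17987 + (-3 + 625)²) = -11626 + (17987 + 622²) = -11626 + (17987 + 386884) = -11626 + 404871 = 393245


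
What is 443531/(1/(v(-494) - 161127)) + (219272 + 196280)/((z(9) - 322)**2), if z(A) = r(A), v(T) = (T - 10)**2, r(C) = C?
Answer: 4036239630514723/97969 ≈ 4.1199e+10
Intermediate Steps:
v(T) = (-10 + T)**2
z(A) = A
443531/(1/(v(-494) - 161127)) + (219272 + 196280)/((z(9) - 322)**2) = 443531/(1/((-10 - 494)**2 - 161127)) + (219272 + 196280)/((9 - 322)**2) = 443531/(1/((-504)**2 - 161127)) + 415552/((-313)**2) = 443531/(1/(254016 - 161127)) + 415552/97969 = 443531/(1/92889) + 415552*(1/97969) = 443531/(1/92889) + 415552/97969 = 443531*92889 + 415552/97969 = 41199151059 + 415552/97969 = 4036239630514723/97969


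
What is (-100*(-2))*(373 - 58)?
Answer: 63000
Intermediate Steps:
(-100*(-2))*(373 - 58) = 200*315 = 63000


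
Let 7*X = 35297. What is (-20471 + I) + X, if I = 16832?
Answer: 9824/7 ≈ 1403.4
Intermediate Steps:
X = 35297/7 (X = (1/7)*35297 = 35297/7 ≈ 5042.4)
(-20471 + I) + X = (-20471 + 16832) + 35297/7 = -3639 + 35297/7 = 9824/7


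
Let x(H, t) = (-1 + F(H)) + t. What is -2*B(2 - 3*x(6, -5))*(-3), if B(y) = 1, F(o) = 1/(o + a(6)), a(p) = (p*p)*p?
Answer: 6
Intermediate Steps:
a(p) = p³ (a(p) = p²*p = p³)
F(o) = 1/(216 + o) (F(o) = 1/(o + 6³) = 1/(o + 216) = 1/(216 + o))
x(H, t) = -1 + t + 1/(216 + H) (x(H, t) = (-1 + 1/(216 + H)) + t = -1 + t + 1/(216 + H))
-2*B(2 - 3*x(6, -5))*(-3) = -2*1*(-3) = -2*(-3) = 6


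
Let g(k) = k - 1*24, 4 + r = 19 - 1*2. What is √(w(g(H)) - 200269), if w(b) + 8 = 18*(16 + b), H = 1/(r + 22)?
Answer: 3*I*√27279455/35 ≈ 447.68*I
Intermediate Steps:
r = 13 (r = -4 + (19 - 1*2) = -4 + (19 - 2) = -4 + 17 = 13)
H = 1/35 (H = 1/(13 + 22) = 1/35 ≈ 0.028571)
g(k) = -24 + k (g(k) = k - 24 = -24 + k)
w(b) = 280 + 18*b (w(b) = -8 + 18*(16 + b) = -8 + (288 + 18*b) = 280 + 18*b)
√(w(g(H)) - 200269) = √((280 + 18*(-24 + 1/35)) - 200269) = √((280 + 18*(-839/35)) - 200269) = √((280 - 15102/35) - 200269) = √(-5302/35 - 200269) = √(-7014717/35) = 3*I*√27279455/35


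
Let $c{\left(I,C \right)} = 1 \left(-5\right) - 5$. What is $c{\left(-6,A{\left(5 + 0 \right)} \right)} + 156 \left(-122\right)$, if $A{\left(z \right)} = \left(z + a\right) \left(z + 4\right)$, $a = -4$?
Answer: $-19042$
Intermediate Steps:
$A{\left(z \right)} = \left(-4 + z\right) \left(4 + z\right)$ ($A{\left(z \right)} = \left(z - 4\right) \left(z + 4\right) = \left(-4 + z\right) \left(4 + z\right)$)
$c{\left(I,C \right)} = -10$ ($c{\left(I,C \right)} = -5 - 5 = -10$)
$c{\left(-6,A{\left(5 + 0 \right)} \right)} + 156 \left(-122\right) = -10 + 156 \left(-122\right) = -10 - 19032 = -19042$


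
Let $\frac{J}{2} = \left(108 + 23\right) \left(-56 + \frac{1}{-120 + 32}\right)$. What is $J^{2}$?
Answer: $\frac{416927198601}{1936} \approx 2.1535 \cdot 10^{8}$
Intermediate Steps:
$J = - \frac{645699}{44}$ ($J = 2 \left(108 + 23\right) \left(-56 + \frac{1}{-120 + 32}\right) = 2 \cdot 131 \left(-56 + \frac{1}{-88}\right) = 2 \cdot 131 \left(-56 - \frac{1}{88}\right) = 2 \cdot 131 \left(- \frac{4929}{88}\right) = 2 \left(- \frac{645699}{88}\right) = - \frac{645699}{44} \approx -14675.0$)
$J^{2} = \left(- \frac{645699}{44}\right)^{2} = \frac{416927198601}{1936}$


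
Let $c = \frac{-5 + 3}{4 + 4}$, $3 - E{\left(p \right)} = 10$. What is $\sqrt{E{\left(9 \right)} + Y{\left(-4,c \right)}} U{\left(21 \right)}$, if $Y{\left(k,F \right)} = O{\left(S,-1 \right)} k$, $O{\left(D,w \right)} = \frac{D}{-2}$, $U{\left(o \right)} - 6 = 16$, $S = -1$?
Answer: $66 i \approx 66.0 i$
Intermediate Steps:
$U{\left(o \right)} = 22$ ($U{\left(o \right)} = 6 + 16 = 22$)
$O{\left(D,w \right)} = - \frac{D}{2}$ ($O{\left(D,w \right)} = D \left(- \frac{1}{2}\right) = - \frac{D}{2}$)
$E{\left(p \right)} = -7$ ($E{\left(p \right)} = 3 - 10 = -7$)
$c = - \frac{1}{4}$ ($c = - \frac{2}{8} = \left(-2\right) \frac{1}{8} = - \frac{1}{4} \approx -0.25$)
$Y{\left(k,F \right)} = \frac{k}{2}$ ($Y{\left(k,F \right)} = \left(- \frac{1}{2}\right) \left(-1\right) k = \frac{k}{2}$)
$\sqrt{E{\left(9 \right)} + Y{\left(-4,c \right)}} U{\left(21 \right)} = \sqrt{-7 + \frac{1}{2} \left(-4\right)} 22 = \sqrt{-7 - 2} \cdot 22 = \sqrt{-9} \cdot 22 = 3 i 22 = 66 i$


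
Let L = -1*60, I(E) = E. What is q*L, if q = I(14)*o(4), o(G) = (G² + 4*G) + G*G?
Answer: -40320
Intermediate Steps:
o(G) = 2*G² + 4*G (o(G) = (G² + 4*G) + G² = 2*G² + 4*G)
L = -60
q = 672 (q = 14*(2*4*(2 + 4)) = 14*(2*4*6) = 14*48 = 672)
q*L = 672*(-60) = -40320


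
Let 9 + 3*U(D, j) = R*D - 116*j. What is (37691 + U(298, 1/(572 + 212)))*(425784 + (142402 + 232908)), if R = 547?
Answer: 3096210628711/42 ≈ 7.3719e+10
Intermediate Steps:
U(D, j) = -3 - 116*j/3 + 547*D/3 (U(D, j) = -3 + (547*D - 116*j)/3 = -3 + (-116*j + 547*D)/3 = -3 + (-116*j/3 + 547*D/3) = -3 - 116*j/3 + 547*D/3)
(37691 + U(298, 1/(572 + 212)))*(425784 + (142402 + 232908)) = (37691 + (-3 - 116/(3*(572 + 212)) + (547/3)*298))*(425784 + (142402 + 232908)) = (37691 + (-3 - 116/3/784 + 163006/3))*(425784 + 375310) = (37691 + (-3 - 116/3*1/784 + 163006/3))*801094 = (37691 + (-3 - 29/588 + 163006/3))*801094 = (37691 + 31947383/588)*801094 = (54109691/588)*801094 = 3096210628711/42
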